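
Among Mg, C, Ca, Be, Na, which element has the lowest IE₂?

Ca

After 1 electron has been removed, what remains? Mg⁺ still has 1 valence electron; C⁺ still has 3 valence electrons; Ca⁺ still has 1 valence electron; Be⁺ still has 1 valence electron; Na⁺ is the bare [Ne] core.
Breaking into a closed-shell core is much more expensive than removing a leftover valence electron — Na has the largest IE_2 here.
Valence configurations: Mg⁺ [Ne]3s¹, C⁺ [He]2s²2p¹, Ca⁺ [Ar]4s¹, Be⁺ [He]2s¹.
Tabulated IE_2 (kJ/mol): Mg 1451, C 2353, Ca 1145, Be 1757, Na 4562.
Overall IE_2 order: Ca < Mg < Be < C < Na.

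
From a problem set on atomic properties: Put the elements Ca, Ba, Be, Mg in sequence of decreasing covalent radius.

Ba > Ca > Mg > Be

Be is in period 2, group 2; Mg is in period 3, group 2; Ca is in period 4, group 2; Ba is in period 6, group 2.
Atomic radius shrinks across a period as nuclear charge pulls the same shell inward, and grows down a group as new shells are added.
All are in group 2, so atomic radius increases down the group.
So from largest to smallest: Ba > Ca > Mg > Be.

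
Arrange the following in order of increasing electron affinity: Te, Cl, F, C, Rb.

Adding an electron releases more energy for atoms nearer the top right (short of the noble gases).
Neither a single period nor a single group — weigh both effects.
C > Rb: both effects reinforce here, so C is clearly the higher of the two.
Te > C: period and group pull opposite ways; the across-period shift dominates (190 vs 122 kJ/mol).
F > Te: both effects reinforce here, so F is clearly the higher of the two.
Cl > F: this pair runs against the simple trend — see the exception note.
Note the exception: Cl has a higher electron affinity than F, contrary to the simple trend — F's small 2p subshell makes the incoming electron feel strong e⁻–e⁻ repulsion, so Cl actually releases more energy on gaining an electron.
Tabulated electron affinity (kJ/mol): C 122, F 328, Cl 349, Rb 47, Te 190.
So from lowest to highest: Rb < C < Te < F < Cl.

Rb < C < Te < F < Cl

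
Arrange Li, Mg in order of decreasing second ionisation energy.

Li > Mg

After 1 electron has been removed, what remains? Li⁺ is the bare [He] core; Mg⁺ still has 1 valence electron.
Pulling an electron out of a noble-gas core costs far more than removing a remaining valence electron, so Li sits at the high end of IE_2.
Tabulated IE_2 (kJ/mol): Li 7298, Mg 1451.
So the second ionization energies run Mg < Li.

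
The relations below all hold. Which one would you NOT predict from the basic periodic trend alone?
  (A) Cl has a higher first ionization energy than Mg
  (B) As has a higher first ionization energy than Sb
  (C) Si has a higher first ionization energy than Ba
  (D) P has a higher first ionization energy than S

(D)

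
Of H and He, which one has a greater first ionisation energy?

He

H is in period 1, group 1; He is in period 1, group 18.
Across a period the outer electron is held more tightly (higher IE₁); down a group it sits in a higher shell, more shielded, and comes off more easily.
All lie in period 1, so first ionization energy increases left to right.
So He has the greater first ionisation energy (He > H).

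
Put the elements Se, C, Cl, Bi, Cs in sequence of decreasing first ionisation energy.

C is in period 2, group 14; Cl is in period 3, group 17; Se is in period 4, group 16; Cs is in period 6, group 1; Bi is in period 6, group 15.
Across a period the outer electron is held more tightly (higher IE₁); down a group it sits in a higher shell, more shielded, and comes off more easily.
Here both period and group differ, so the two effects have to be weighed against each other.
Bi > Cs: Bi lies to the right of Cs in period 6, so the across-period effect alone puts Bi higher.
Se > Bi: relative to Bi, both the across-period and down-group shifts push Se's first ionization energy up.
C > Se: period and group pull opposite ways; the down-group shift dominates (1086 vs 941 kJ/mol).
Cl > C: the two effects oppose for this pair; the across-period effect wins (1251 vs 1086 kJ/mol).
Tabulated first ionization energy (kJ/mol): C 1086, Cl 1251, Se 941, Cs 376, Bi 703.
So from highest to lowest: Cl > C > Se > Bi > Cs.

Cl, C, Se, Bi, Cs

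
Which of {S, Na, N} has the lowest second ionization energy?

S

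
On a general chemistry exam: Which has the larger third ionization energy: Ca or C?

Ca

After 2 electrons have been removed, what remains? Ca²⁺ is the bare [Ar] core; C²⁺ still has 2 valence electrons.
Breaking into a closed-shell core is much more expensive than removing a leftover valence electron — Ca has the largest IE_3 here.
Tabulated IE_3 (kJ/mol): Ca 4912, C 4620.
So the third ionization energies run C < Ca.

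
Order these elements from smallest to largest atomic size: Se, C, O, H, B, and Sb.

Atomic radius shrinks across a period as nuclear charge pulls the same shell inward, and grows down a group as new shells are added.
Neither a single period nor a single group — weigh both effects.
O > H: the two effects oppose for this pair; the down-group effect wins (63 vs 32 pm).
C > O: both are in period 2; the period trend gives C the larger value.
B > C: B lies to the left of C in period 2, so the across-period effect alone puts B larger.
Se > B: the two effects oppose for this pair; the down-group effect wins (116 vs 85 pm).
Sb > Se: both effects reinforce here, so Sb is clearly the larger of the two.
Tabulated atomic radius (pm): H 32, B 85, C 75, O 63, Se 116, Sb 140.
So from smallest to largest: H < O < C < B < Se < Sb.

H < O < C < B < Se < Sb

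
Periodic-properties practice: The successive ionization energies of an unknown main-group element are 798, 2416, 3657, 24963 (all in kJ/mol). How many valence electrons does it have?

Look for the largest jump between consecutive ionization energies: IE4/IE3 ≈ 6.8, far larger than any earlier ratio.
That jump marks the point where a core electron is being removed. So the atom has 3 valence electrons.

3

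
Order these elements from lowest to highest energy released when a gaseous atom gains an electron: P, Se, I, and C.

P < C < Se < I

C is in period 2, group 14; P is in period 3, group 15; Se is in period 4, group 16; I is in period 5, group 17.
Electron affinity generally becomes more exothermic across a period toward the halogens and less exothermic down a group.
A diagonal step moves right (one effect) and down (the opposite effect) at once.
C > P: the two effects oppose for this pair; the down-group effect wins (122 vs 72 kJ/mol).
Se > C: period and group pull opposite ways; the across-period shift dominates (195 vs 122 kJ/mol).
I > Se: period and group pull opposite ways; the across-period shift dominates (295 vs 195 kJ/mol).
For reference (kJ/mol): C 122, P 72, Se 195, I 295.
So from lowest to highest: P < C < Se < I.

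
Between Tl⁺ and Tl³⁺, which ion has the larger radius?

Tl⁺

Both ions have Z = 81 protons, but Tl³⁺ has lost more electrons, so its remaining electrons feel a larger effective nuclear charge per electron and are pulled in more tightly.
Higher positive charge → smaller ion, so Tl⁺ > Tl³⁺.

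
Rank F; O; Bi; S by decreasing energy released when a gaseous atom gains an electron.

O is in period 2, group 16; F is in period 2, group 17; S is in period 3, group 16; Bi is in period 6, group 15.
EA tends to increase across a period and decrease down a group, though the pattern is less regular than for IE or radius.
Here both period and group differ, so the two effects have to be weighed against each other.
O > Bi: relative to Bi, both the across-period and down-group shifts push O's electron affinity up.
S > O: this pair runs against the simple trend — see the exception note.
F > S: both effects reinforce here, so F is clearly the higher of the two.
Note the exception: S has a higher electron affinity than O, contrary to the simple trend — the compact 2p subshell of O repels the added electron more than S's larger 3p does.
Tabulated electron affinity (kJ/mol): O 141, F 328, S 200, Bi 91.
So from highest to lowest: F > S > O > Bi.

F > S > O > Bi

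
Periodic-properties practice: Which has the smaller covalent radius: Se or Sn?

Atomic radius shrinks across a period as nuclear charge pulls the same shell inward, and grows down a group as new shells are added.
Neither a single period nor a single group — weigh both effects.
Sn > Se: relative to Se, both the across-period and down-group shifts push Sn's atomic radius up.
Tabulated atomic radius (pm): Se 116, Sn 140.
So Se has the smaller covalent radius (Se < Sn).

Se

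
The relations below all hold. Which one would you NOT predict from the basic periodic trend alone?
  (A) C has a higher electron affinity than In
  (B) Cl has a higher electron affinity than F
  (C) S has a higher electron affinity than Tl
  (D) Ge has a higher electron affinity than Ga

(B)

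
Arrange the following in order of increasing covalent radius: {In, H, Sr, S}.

H, S, In, Sr

H is in period 1, group 1; S is in period 3, group 16; Sr is in period 5, group 2; In is in period 5, group 13.
Radius decreases left→right (rising Z_eff, same n) and increases top→bottom (higher n).
These span different periods and groups, so the two trends combine.
S > H: the two effects oppose for this pair; the down-group effect wins (103 vs 32 pm).
In > S: relative to S, both the across-period and down-group shifts push In's atomic radius up.
Sr > In: Sr lies to the left of In in period 5, so the across-period effect alone puts Sr larger.
Approximate values (pm): H 32, S 103, Sr 185, In 142.
So from smallest to largest: H < S < In < Sr.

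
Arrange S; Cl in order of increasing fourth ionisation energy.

S < Cl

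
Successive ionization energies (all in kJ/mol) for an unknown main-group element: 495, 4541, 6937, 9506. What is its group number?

Group 1

Look for the largest jump between consecutive ionization energies: IE2/IE1 ≈ 9.2, far larger than any earlier ratio.
That jump marks the point where a core electron is being removed. So the atom has 1 valence electron.
A main-group element with 1 valence electron is in group 1.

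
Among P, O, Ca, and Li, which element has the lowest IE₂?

The second ionization energy removes an electron from the +1 ion. For each element: P⁺ still has 4 valence electrons; O⁺ still has 5 valence electrons; Ca⁺ still has 1 valence electron; Li⁺ is the bare [He] core.
Core electrons are held far more tightly than valence electrons, so Li tops the IE_2 order.
Valence configurations: P⁺ [Ne]3s²3p², O⁺ [He]2s²2p³, Ca⁺ [Ar]4s¹.
The numbers (kJ/mol): P 1907, O 3388, Ca 1145, Li 7298.
Hence IE_2: Ca < P < O < Li.

Ca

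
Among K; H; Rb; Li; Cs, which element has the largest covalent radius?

Cs

Across a period the added protons contract the valence shell; down a group each new principal shell makes the atom larger.
All are in group 1, so atomic radius increases down the group.
The largest covalent radius among these belongs to Cs.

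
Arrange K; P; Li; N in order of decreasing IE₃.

Li, N, K, P

Consider each +2 ion: K²⁺ is already 1 electron into the core; P²⁺ still has 3 valence electrons; Li²⁺ is already 1 electron into the core; N²⁺ still has 3 valence electrons.
Usually core removal costs more than valence removal, but here the competition is close: a tightly held n=2 valence electron can cost more to remove than an n=3 core electron, so the actual values have to decide it.
Valence configurations: P²⁺ [Ne]3s²3p¹, N²⁺ [He]2s²2p¹.
The numbers (kJ/mol): K 4420, P 2914, Li 11815, N 4578.
Overall IE_3 order: P < K < N < Li.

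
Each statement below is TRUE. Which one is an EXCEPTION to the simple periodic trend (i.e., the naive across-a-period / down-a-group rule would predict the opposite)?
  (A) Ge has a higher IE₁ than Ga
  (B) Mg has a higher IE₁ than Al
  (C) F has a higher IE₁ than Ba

The general trend: IE₁ increases across a period and decreases down a group.
(A) Ge (period 4, group 14) vs Ga (period 4, group 13): the stated order agrees with the simple trend.
(B) Mg (period 3, group 2) vs Al (period 3, group 13): the stated order contradicts the simple trend.
(C) F (period 2, group 17) vs Ba (period 6, group 2): the stated order agrees with the simple trend.
The exception is (B): Al's single 3p electron is easier to remove than one from Mg's filled 3s².

(B)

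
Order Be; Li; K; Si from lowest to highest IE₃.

Si < K < Li < Be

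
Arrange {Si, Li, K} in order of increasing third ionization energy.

IE_3 is the cost of taking one more electron from the +2 cation: Si²⁺ still has 2 valence electrons; Li²⁺ is already 1 electron into the core; K²⁺ is already 1 electron into the core.
Core electrons are held far more tightly than valence electrons, so K and Li top the IE_3 order.
Tabulated IE_3 (kJ/mol): Si 3232, Li 11815, K 4420.
Putting it together, IE_3: Si < K < Li.

Si < K < Li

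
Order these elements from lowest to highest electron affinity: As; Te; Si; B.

B is in period 2, group 13; Si is in period 3, group 14; As is in period 4, group 15; Te is in period 5, group 16.
Electron affinity generally becomes more exothermic across a period toward the halogens and less exothermic down a group.
A diagonal step moves right (one effect) and down (the opposite effect) at once.
As > B: the two effects oppose for this pair; the across-period effect wins (78 vs 27 kJ/mol).
Si > As: the two effects oppose for this pair; the down-group effect wins (134 vs 78 kJ/mol).
Te > Si: the two effects oppose for this pair; the across-period effect wins (190 vs 134 kJ/mol).
For reference (kJ/mol): B 27, Si 134, As 78, Te 190.
So from lowest to highest: B < As < Si < Te.

B < As < Si < Te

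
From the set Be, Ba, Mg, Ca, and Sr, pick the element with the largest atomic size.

Radius decreases left→right (rising Z_eff, same n) and increases top→bottom (higher n).
All are in group 2, so atomic radius increases down the group.
The largest atomic size among these belongs to Ba.

Ba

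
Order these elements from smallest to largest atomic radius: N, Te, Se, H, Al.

H is in period 1, group 1; N is in period 2, group 15; Al is in period 3, group 13; Se is in period 4, group 16; Te is in period 5, group 16.
Across a period the added protons contract the valence shell; down a group each new principal shell makes the atom larger.
Here both period and group differ, so the two effects have to be weighed against each other.
N > H: period and group pull opposite ways; the down-group shift dominates (71 vs 32 pm).
Se > N: period and group pull opposite ways; the down-group shift dominates (116 vs 71 pm).
Al > Se: the two effects oppose for this pair; the across-period effect wins (126 vs 116 pm).
Te > Al: period and group pull opposite ways; the down-group shift dominates (136 vs 126 pm).
For reference (pm): H 32, N 71, Al 126, Se 116, Te 136.
So from smallest to largest: H < N < Se < Al < Te.

H, N, Se, Al, Te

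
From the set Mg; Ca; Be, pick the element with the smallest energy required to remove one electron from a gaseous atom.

Be is in period 2, group 2; Mg is in period 3, group 2; Ca is in period 4, group 2.
Removing the outermost electron gets harder across a period and easier down a group.
All are in group 2, so first ionization energy increases up the group.
The smallest energy required to remove one electron from a gaseous atom among these belongs to Ca.

Ca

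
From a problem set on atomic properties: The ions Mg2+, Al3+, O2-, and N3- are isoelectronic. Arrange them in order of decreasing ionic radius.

N3-, O2-, Mg2+, Al3+

All of these have 10 electrons, so size is governed by nuclear charge alone: the more protons, the stronger the pull on the same electron cloud, and the smaller the ion.
Nuclear charges: Al3+ (Z=13), Mg2+ (Z=12), O2- (Z=8), N3- (Z=7).
Largest to smallest: N3- > O2- > Mg2+ > Al3+.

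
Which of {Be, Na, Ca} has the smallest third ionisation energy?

The third ionization energy removes an electron from the +2 ion. For each element: Be²⁺ is the bare [He] core; Na²⁺ is already 1 electron into the core; Ca²⁺ is the bare [Ar] core.
All of these are removing an electron from a noble-gas core or deeper; the smaller core (lower principal quantum number) is held far more tightly, and within a period the higher nuclear charge binds the same core more tightly.
The numbers (kJ/mol): Be 14849, Na 6910, Ca 4912.
Putting it together, IE_3: Ca < Na < Be.

Ca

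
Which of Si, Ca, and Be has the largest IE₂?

The second ionization energy removes an electron from the +1 ion. For each element: Si⁺ still has 3 valence electrons; Ca⁺ still has 1 valence electron; Be⁺ still has 1 valence electron.
All are still removing valence electrons, so compare the +1 ions as you would atoms: IE_2 generally rises across a period (higher Z_eff) and falls down a group (larger shell), subject to the usual subshell exceptions.
Valence configurations: Si⁺ [Ne]3s²3p¹, Ca⁺ [Ar]4s¹, Be⁺ [He]2s¹.
The numbers (kJ/mol): Si 1577, Ca 1145, Be 1757.
So the second ionization energies run Ca < Si < Be.

Be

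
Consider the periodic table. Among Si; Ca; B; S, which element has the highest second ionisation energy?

After 1 electron has been removed, what remains? Si⁺ still has 3 valence electrons; Ca⁺ still has 1 valence electron; B⁺ still has 2 valence electrons; S⁺ still has 5 valence electrons.
All are still removing valence electrons, so compare the +1 ions as you would atoms: IE_2 generally rises across a period (higher Z_eff) and falls down a group (larger shell), subject to the usual subshell exceptions.
Valence configurations: Si⁺ [Ne]3s²3p¹, Ca⁺ [Ar]4s¹, B⁺ [He]2s², S⁺ [Ne]3s²3p³.
Approximate IE_2 values (kJ/mol): Si 1577, Ca 1145, B 2427, S 2252.
Hence IE_2: Ca < Si < S < B.

B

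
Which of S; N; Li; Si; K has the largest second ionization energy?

The second ionization energy removes an electron from the +1 ion. For each element: S⁺ still has 5 valence electrons; N⁺ still has 4 valence electrons; Li⁺ is the bare [He] core; Si⁺ still has 3 valence electrons; K⁺ is the bare [Ar] core.
Breaking into a closed-shell core is much more expensive than removing a leftover valence electron — K and Li have the largest IE_2 here.
Valence configurations: S⁺ [Ne]3s²3p³, N⁺ [He]2s²2p², Si⁺ [Ne]3s²3p¹.
Approximate IE_2 values (kJ/mol): S 2252, N 2856, Li 7298, Si 1577, K 3052.
So the second ionization energies run Si < S < N < K < Li.

Li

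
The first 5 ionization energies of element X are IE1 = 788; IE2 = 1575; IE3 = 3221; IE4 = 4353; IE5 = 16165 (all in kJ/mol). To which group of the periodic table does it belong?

Group 14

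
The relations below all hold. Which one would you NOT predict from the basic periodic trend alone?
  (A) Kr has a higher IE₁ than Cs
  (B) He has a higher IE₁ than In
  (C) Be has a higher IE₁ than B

(C)

The general trend: IE₁ increases across a period and decreases down a group.
(A) Kr (period 4, group 18) vs Cs (period 6, group 1): the stated order agrees with the simple trend.
(B) He (period 1, group 18) vs In (period 5, group 13): the stated order agrees with the simple trend.
(C) Be (period 2, group 2) vs B (period 2, group 13): the stated order contradicts the simple trend.
The exception is (C): removing B's lone 2p electron is easier than breaking Be's filled 2s².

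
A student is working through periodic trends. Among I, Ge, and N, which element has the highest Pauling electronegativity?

N is in period 2, group 15; Ge is in period 4, group 14; I is in period 5, group 17.
Atoms toward the upper right of the periodic table pull bonding electrons most strongly.
Neither a single period nor a single group — weigh both effects.
I > Ge: period and group pull opposite ways; the across-period shift dominates (2.66 vs 2.01).
N > I: period and group pull opposite ways; the down-group shift dominates (3.04 vs 2.66).
For reference (Pauling): N 3.04, Ge 2.01, I 2.66.
The highest Pauling electronegativity among these belongs to N.

N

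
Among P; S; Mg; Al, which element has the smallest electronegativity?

Mg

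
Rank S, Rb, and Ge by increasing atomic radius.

Radius decreases left→right (rising Z_eff, same n) and increases top→bottom (higher n).
These span different periods and groups, so the two trends combine.
Ge > S: both effects reinforce here, so Ge is clearly the larger of the two.
Rb > Ge: both effects reinforce here, so Rb is clearly the larger of the two.
Approximate values (pm): S 103, Ge 121, Rb 210.
So from smallest to largest: S < Ge < Rb.

S, Ge, Rb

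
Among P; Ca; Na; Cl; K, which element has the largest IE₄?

Na

IE_4 is the cost of taking one more electron from the +3 cation: P³⁺ still has 2 valence electrons; Ca³⁺ is already 1 electron into the core; Na³⁺ is already 2 electrons into the core; Cl³⁺ still has 4 valence electrons; K³⁺ is already 2 electrons into the core.
Pulling an electron out of a noble-gas core costs far more than removing a remaining valence electron, so K, Ca and Na sit at the high end of IE_4.
Valence configurations: P³⁺ [Ne]3s², Cl³⁺ [Ne]3s²3p².
Approximate IE_4 values (kJ/mol): P 4964, Ca 6491, Na 9543, Cl 5159, K 5877.
Putting it together, IE_4: P < Cl < K < Ca < Na.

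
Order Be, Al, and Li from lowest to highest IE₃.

Al < Li < Be

After 2 electrons have been removed, what remains? Be²⁺ is the bare [He] core; Al²⁺ still has 1 valence electron; Li²⁺ is already 1 electron into the core.
Breaking into a closed-shell core is much more expensive than removing a leftover valence electron — Li and Be have the largest IE_3 here.
The numbers (kJ/mol): Be 14849, Al 2745, Li 11815.
Hence IE_3: Al < Li < Be.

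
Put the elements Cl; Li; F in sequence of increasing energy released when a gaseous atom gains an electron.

Li < F < Cl

Atoms with high Z_eff and room in the valence shell (especially the halogens) have the most exothermic electron affinities.
Here both period and group differ, so the two effects have to be weighed against each other.
F > Li: both are in period 2; the period trend gives F the larger value.
Cl > F: this pair runs against the simple trend — see the exception note.
Note the exception: Cl has a higher electron affinity than F, contrary to the simple trend — F's small 2p subshell makes the incoming electron feel strong e⁻–e⁻ repulsion, so Cl actually releases more energy on gaining an electron.
Approximate values (kJ/mol): Li 60, F 328, Cl 349.
So from lowest to highest: Li < F < Cl.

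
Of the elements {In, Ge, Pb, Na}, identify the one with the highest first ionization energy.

Ge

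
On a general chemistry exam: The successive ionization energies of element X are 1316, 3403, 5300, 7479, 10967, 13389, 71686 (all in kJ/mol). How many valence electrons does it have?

6

Look for the largest jump between consecutive ionization energies: IE7/IE6 ≈ 5.4, far larger than any earlier ratio.
That jump marks the point where a core electron is being removed. So the atom has 6 valence electrons.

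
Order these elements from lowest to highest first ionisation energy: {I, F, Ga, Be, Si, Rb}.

Rb < Ga < Si < Be < I < F

Removing the outermost electron gets harder across a period and easier down a group.
Here both period and group differ, so the two effects have to be weighed against each other.
Ga > Rb: both effects reinforce here, so Ga is clearly the higher of the two.
Si > Ga: relative to Ga, both the across-period and down-group shifts push Si's first ionization energy up.
Be > Si: period and group pull opposite ways; the down-group shift dominates (900 vs 786 kJ/mol).
I > Be: the two effects oppose for this pair; the across-period effect wins (1008 vs 900 kJ/mol).
F > I: F sits above I in group 17, so the down-group effect alone puts F higher.
Tabulated first ionization energy (kJ/mol): Be 900, F 1681, Si 786, Ga 579, Rb 403, I 1008.
So from lowest to highest: Rb < Ga < Si < Be < I < F.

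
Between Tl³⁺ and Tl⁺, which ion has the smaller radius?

Both ions have Z = 81 protons, but Tl³⁺ has lost more electrons, so its remaining electrons feel a larger effective nuclear charge per electron and are pulled in more tightly.
Higher positive charge → smaller ion, so Tl⁺ > Tl³⁺.

Tl³⁺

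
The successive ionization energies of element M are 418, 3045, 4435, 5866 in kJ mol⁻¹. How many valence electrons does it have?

1

Look for the largest jump between consecutive ionization energies: IE2/IE1 ≈ 7.3, far larger than any earlier ratio.
That jump marks the point where a core electron is being removed. So the atom has 1 valence electron.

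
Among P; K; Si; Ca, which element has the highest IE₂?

IE_2 is the cost of taking one more electron from the +1 cation: P⁺ still has 4 valence electrons; K⁺ is the bare [Ar] core; Si⁺ still has 3 valence electrons; Ca⁺ still has 1 valence electron.
Core electrons are held far more tightly than valence electrons, so K tops the IE_2 order.
Valence configurations: P⁺ [Ne]3s²3p², Si⁺ [Ne]3s²3p¹, Ca⁺ [Ar]4s¹.
Tabulated IE_2 (kJ/mol): P 1907, K 3052, Si 1577, Ca 1145.
Overall IE_2 order: Ca < Si < P < K.

K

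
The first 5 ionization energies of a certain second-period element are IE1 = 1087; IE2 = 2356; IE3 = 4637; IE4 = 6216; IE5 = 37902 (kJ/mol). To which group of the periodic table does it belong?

Group 14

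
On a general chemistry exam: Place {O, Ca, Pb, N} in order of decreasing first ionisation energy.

N is in period 2, group 15; O is in period 2, group 16; Ca is in period 4, group 2; Pb is in period 6, group 14.
Removing the outermost electron gets harder across a period and easier down a group.
These span different periods and groups, so the two trends combine.
Pb > Ca: the two effects oppose for this pair; the across-period effect wins (716 vs 590 kJ/mol).
O > Pb: both effects reinforce here, so O is clearly the higher of the two.
N > O: this pair runs against the simple trend — see the exception note.
Note the exception: N has a higher first ionization energy than O, contrary to the simple trend — pairing an electron in O's 2p⁴ costs repulsion energy, so O ionizes more easily than half-filled N (2p³).
Approximate values (kJ/mol): N 1402, O 1314, Ca 590, Pb 716.
So from highest to lowest: N > O > Pb > Ca.

N, O, Pb, Ca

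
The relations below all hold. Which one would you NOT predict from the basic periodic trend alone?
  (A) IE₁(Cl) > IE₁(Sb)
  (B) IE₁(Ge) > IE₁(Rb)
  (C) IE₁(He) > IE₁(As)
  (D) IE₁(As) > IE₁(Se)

(D)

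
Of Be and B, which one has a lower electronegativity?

Be

Be is in period 2, group 2; B is in period 2, group 13.
Smaller atoms with higher effective nuclear charge are more electronegative.
All lie in period 2, so electronegativity increases left to right.
So Be has the lower electronegativity (Be < B).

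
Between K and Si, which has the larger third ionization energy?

K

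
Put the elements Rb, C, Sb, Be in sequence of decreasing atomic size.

Rb > Sb > Be > C

Atomic radius shrinks across a period as nuclear charge pulls the same shell inward, and grows down a group as new shells are added.
Here both period and group differ, so the two effects have to be weighed against each other.
Be > C: both are in period 2; the period trend gives Be the larger value.
Sb > Be: the two effects oppose for this pair; the down-group effect wins (140 vs 102 pm).
Rb > Sb: both are in period 5; the period trend gives Rb the larger value.
Tabulated atomic radius (pm): Be 102, C 75, Rb 210, Sb 140.
So from largest to smallest: Rb > Sb > Be > C.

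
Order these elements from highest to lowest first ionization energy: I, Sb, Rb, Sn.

Rb is in period 5, group 1; Sn is in period 5, group 14; Sb is in period 5, group 15; I is in period 5, group 17.
Across a period the outer electron is held more tightly (higher IE₁); down a group it sits in a higher shell, more shielded, and comes off more easily.
All lie in period 5, so first ionization energy increases left to right.
So from highest to lowest: I > Sb > Sn > Rb.

I > Sb > Sn > Rb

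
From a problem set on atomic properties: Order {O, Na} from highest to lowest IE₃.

Na > O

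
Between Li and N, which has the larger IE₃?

IE_3 is the cost of taking one more electron from the +2 cation: Li²⁺ is already 1 electron into the core; N²⁺ still has 3 valence electrons.
Core electrons are held far more tightly than valence electrons, so Li tops the IE_3 order.
Tabulated IE_3 (kJ/mol): Li 11815, N 4578.
Putting it together, IE_3: N < Li.

Li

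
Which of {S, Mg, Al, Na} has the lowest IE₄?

S

After 3 electrons have been removed, what remains? S³⁺ still has 3 valence electrons; Mg³⁺ is already 1 electron into the core; Al³⁺ is the bare [Ne] core; Na³⁺ is already 2 electrons into the core.
Core electrons are held far more tightly than valence electrons, so Na, Mg and Al top the IE_4 order.
The numbers (kJ/mol): S 4556, Mg 10543, Al 11577, Na 9543.
Putting it together, IE_4: S < Na < Mg < Al.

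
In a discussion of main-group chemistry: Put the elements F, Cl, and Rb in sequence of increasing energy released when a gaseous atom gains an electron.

Rb, F, Cl

F is in period 2, group 17; Cl is in period 3, group 17; Rb is in period 5, group 1.
Atoms with high Z_eff and room in the valence shell (especially the halogens) have the most exothermic electron affinities.
Here both period and group differ, so the two effects have to be weighed against each other.
F > Rb: relative to Rb, both the across-period and down-group shifts push F's electron affinity up.
Cl > F: this pair runs against the simple trend — see the exception note.
Note the exception: Cl has a higher electron affinity than F, contrary to the simple trend — F's small 2p subshell makes the incoming electron feel strong e⁻–e⁻ repulsion, so Cl actually releases more energy on gaining an electron.
For reference (kJ/mol): F 328, Cl 349, Rb 47.
So from lowest to highest: Rb < F < Cl.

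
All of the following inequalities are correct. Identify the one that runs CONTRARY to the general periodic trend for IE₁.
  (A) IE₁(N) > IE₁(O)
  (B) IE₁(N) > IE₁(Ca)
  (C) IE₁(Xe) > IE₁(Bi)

The general trend: IE₁ increases across a period and decreases down a group.
(A) N (period 2, group 15) vs O (period 2, group 16): the stated order contradicts the simple trend.
(B) N (period 2, group 15) vs Ca (period 4, group 2): the stated order agrees with the simple trend.
(C) Xe (period 5, group 18) vs Bi (period 6, group 15): the stated order agrees with the simple trend.
The exception is (A): pairing an electron in O's 2p⁴ costs repulsion energy, so O ionizes more easily than half-filled N (2p³).

(A)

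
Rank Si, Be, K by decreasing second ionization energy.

IE_2 is the cost of taking one more electron from the +1 cation: Si⁺ still has 3 valence electrons; Be⁺ still has 1 valence electron; K⁺ is the bare [Ar] core.
Breaking into a closed-shell core is much more expensive than removing a leftover valence electron — K has the largest IE_2 here.
Valence configurations: Si⁺ [Ne]3s²3p¹, Be⁺ [He]2s¹.
Approximate IE_2 values (kJ/mol): Si 1577, Be 1757, K 3052.
Hence IE_2: Si < Be < K.

K > Be > Si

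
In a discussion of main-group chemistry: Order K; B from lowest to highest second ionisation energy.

The second ionization energy removes an electron from the +1 ion. For each element: K⁺ is the bare [Ar] core; B⁺ still has 2 valence electrons.
Core electrons are held far more tightly than valence electrons, so K tops the IE_2 order.
Tabulated IE_2 (kJ/mol): K 3052, B 2427.
So the second ionization energies run B < K.

B < K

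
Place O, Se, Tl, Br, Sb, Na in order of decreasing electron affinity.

O is in period 2, group 16; Na is in period 3, group 1; Se is in period 4, group 16; Br is in period 4, group 17; Sb is in period 5, group 15; Tl is in period 6, group 13.
EA tends to increase across a period and decrease down a group, though the pattern is less regular than for IE or radius.
Neither a single period nor a single group — weigh both effects.
Na > Tl: period and group pull opposite ways; the down-group shift dominates (53 vs 19 kJ/mol).
Sb > Na: the two effects oppose for this pair; the across-period effect wins (103 vs 53 kJ/mol).
O > Sb: both effects reinforce here, so O is clearly the higher of the two.
Se > O: this pair runs against the simple trend — see the exception note.
Br > Se: Br lies to the right of Se in period 4, so the across-period effect alone puts Br higher.
Note the exception: Se has a higher electron affinity than O, contrary to the simple trend — O's compact 2p subshell gives strong electron–electron repulsion on the added electron.
For reference (kJ/mol): O 141, Na 53, Se 195, Br 325, Sb 103, Tl 19.
So from highest to lowest: Br > Se > O > Sb > Na > Tl.

Br, Se, O, Sb, Na, Tl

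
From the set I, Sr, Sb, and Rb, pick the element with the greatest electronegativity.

I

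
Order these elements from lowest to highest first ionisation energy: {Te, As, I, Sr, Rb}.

Rb, Sr, Te, As, I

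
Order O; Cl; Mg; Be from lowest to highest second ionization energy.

Mg < Be < Cl < O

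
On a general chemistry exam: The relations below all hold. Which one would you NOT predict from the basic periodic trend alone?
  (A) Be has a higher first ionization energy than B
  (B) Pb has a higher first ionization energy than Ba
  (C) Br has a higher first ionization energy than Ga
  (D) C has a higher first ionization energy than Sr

(A)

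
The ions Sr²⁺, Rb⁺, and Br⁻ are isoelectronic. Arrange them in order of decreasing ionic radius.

Br⁻ > Rb⁺ > Sr²⁺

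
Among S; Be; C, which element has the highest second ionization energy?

C

Consider each +1 ion: S⁺ still has 5 valence electrons; Be⁺ still has 1 valence electron; C⁺ still has 3 valence electrons.
All are still removing valence electrons, so compare the +1 ions as you would atoms: IE_2 generally rises across a period (higher Z_eff) and falls down a group (larger shell), subject to the usual subshell exceptions.
Valence configurations: S⁺ [Ne]3s²3p³, Be⁺ [He]2s¹, C⁺ [He]2s²2p¹.
The numbers (kJ/mol): S 2252, Be 1757, C 2353.
Hence IE_2: Be < S < C.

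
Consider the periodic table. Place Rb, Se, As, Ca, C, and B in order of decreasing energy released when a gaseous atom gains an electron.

B is in period 2, group 13; C is in period 2, group 14; Ca is in period 4, group 2; As is in period 4, group 15; Se is in period 4, group 16; Rb is in period 5, group 1.
Atoms with high Z_eff and room in the valence shell (especially the halogens) have the most exothermic electron affinities.
These span different periods and groups, so the two trends combine.
B > Ca: both effects reinforce here, so B is clearly the higher of the two.
Rb > B: this pair runs against the simple trend — see the exception note.
As > Rb: relative to Rb, both the across-period and down-group shifts push As's electron affinity up.
C > As: period and group pull opposite ways; the down-group shift dominates (122 vs 78 kJ/mol).
Se > C: period and group pull opposite ways; the across-period shift dominates (195 vs 122 kJ/mol).
Note the exception: Rb has a higher electron affinity than B, contrary to the simple trend — B's ns²np¹ configuration gives only a small electron affinity — the sparsely filled np subshell binds an added electron weakly.
Note the exception: Rb has a higher electron affinity than Ca, contrary to the simple trend — adding an electron to Ca (ns²) has to open a new, higher-energy np subshell, which is unfavourable.
For reference (kJ/mol): B 27, C 122, Ca 2, As 78, Se 195, Rb 47.
So from highest to lowest: Se > C > As > Rb > B > Ca.

Se, C, As, Rb, B, Ca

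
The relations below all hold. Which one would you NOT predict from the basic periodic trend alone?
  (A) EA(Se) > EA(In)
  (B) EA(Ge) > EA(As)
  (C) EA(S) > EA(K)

(B)

The general trend: electron affinity increases across a period and decreases down a group.
(A) Se (period 4, group 16) vs In (period 5, group 13): the stated order agrees with the simple trend.
(B) Ge (period 4, group 14) vs As (period 4, group 15): the stated order contradicts the simple trend.
(C) S (period 3, group 16) vs K (period 4, group 1): the stated order agrees with the simple trend.
The exception is (B): adding an electron to As's half-filled 4p³ is unfavourable, so Ge (4p²) has the more exothermic EA.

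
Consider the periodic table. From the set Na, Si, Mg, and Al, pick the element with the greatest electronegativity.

Si

Na is in period 3, group 1; Mg is in period 3, group 2; Al is in period 3, group 13; Si is in period 3, group 14.
Electronegativity increases across a period and decreases down a group, tracking effective nuclear charge and atomic size.
All lie in period 3, so electronegativity increases left to right.
The greatest electronegativity among these belongs to Si.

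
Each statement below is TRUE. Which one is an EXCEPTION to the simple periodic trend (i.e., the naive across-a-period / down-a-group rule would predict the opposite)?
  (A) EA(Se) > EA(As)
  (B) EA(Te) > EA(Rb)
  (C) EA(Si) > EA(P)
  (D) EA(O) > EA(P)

(C)

The general trend: electron affinity increases across a period and decreases down a group.
(A) Se (period 4, group 16) vs As (period 4, group 15): the stated order agrees with the simple trend.
(B) Te (period 5, group 16) vs Rb (period 5, group 1): the stated order agrees with the simple trend.
(C) Si (period 3, group 14) vs P (period 3, group 15): the stated order contradicts the simple trend.
(D) O (period 2, group 16) vs P (period 3, group 15): the stated order agrees with the simple trend.
The exception is (C): adding an electron to P's half-filled 3p³ is unfavourable, so Si (3p²) has the more exothermic EA.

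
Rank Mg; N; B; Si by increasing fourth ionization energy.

Si < N < Mg < B

Consider each +3 ion: Mg³⁺ is already 1 electron into the core; N³⁺ still has 2 valence electrons; B³⁺ is the bare [He] core; Si³⁺ still has 1 valence electron.
Core electrons are held far more tightly than valence electrons, so Mg and B top the IE_4 order.
Valence configurations: N³⁺ [He]2s², Si³⁺ [Ne]3s¹.
Approximate IE_4 values (kJ/mol): Mg 10543, N 7475, B 25026, Si 4356.
So the fourth ionization energies run Si < N < Mg < B.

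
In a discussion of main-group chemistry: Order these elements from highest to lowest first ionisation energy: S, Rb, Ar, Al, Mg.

Mg is in period 3, group 2; Al is in period 3, group 13; S is in period 3, group 16; Ar is in period 3, group 18; Rb is in period 5, group 1.
Removing the outermost electron gets harder across a period and easier down a group.
These span different periods and groups, so the two trends combine.
Al > Rb: both effects reinforce here, so Al is clearly the higher of the two.
Mg > Al: this pair runs against the simple trend — see the exception note.
S > Mg: S lies to the right of Mg in period 3, so the across-period effect alone puts S higher.
Ar > S: Ar lies to the right of S in period 3, so the across-period effect alone puts Ar higher.
Note the exception: Mg has a higher first ionization energy than Al, contrary to the simple trend — Al's single 3p electron is easier to remove than one from Mg's filled 3s².
Tabulated first ionization energy (kJ/mol): Mg 738, Al 578, S 1000, Ar 1521, Rb 403.
So from highest to lowest: Ar > S > Mg > Al > Rb.

Ar > S > Mg > Al > Rb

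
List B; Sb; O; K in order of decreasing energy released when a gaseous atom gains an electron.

O > Sb > K > B

B is in period 2, group 13; O is in period 2, group 16; K is in period 4, group 1; Sb is in period 5, group 15.
EA tends to increase across a period and decrease down a group, though the pattern is less regular than for IE or radius.
Here both period and group differ, so the two effects have to be weighed against each other.
K > B: this pair runs against the simple trend — see the exception note.
Sb > K: period and group pull opposite ways; the across-period shift dominates (103 vs 48 kJ/mol).
O > Sb: both effects reinforce here, so O is clearly the higher of the two.
Note the exception: K has a higher electron affinity than B, contrary to the simple trend — B's ns²np¹ configuration gives only a small electron affinity — the sparsely filled np subshell binds an added electron weakly.
Approximate values (kJ/mol): B 27, O 141, K 48, Sb 103.
So from highest to lowest: O > Sb > K > B.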